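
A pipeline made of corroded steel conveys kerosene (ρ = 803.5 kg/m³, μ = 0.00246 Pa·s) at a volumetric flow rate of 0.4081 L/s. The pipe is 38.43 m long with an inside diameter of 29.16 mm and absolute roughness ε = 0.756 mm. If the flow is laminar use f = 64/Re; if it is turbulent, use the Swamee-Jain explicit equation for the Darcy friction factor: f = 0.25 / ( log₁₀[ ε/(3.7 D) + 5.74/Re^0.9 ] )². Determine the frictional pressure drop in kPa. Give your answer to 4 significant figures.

ΔP ≈ 12.01 kPa

Q = 0.4081 L/s = 0.4081/1000 = 0.0004081 m³/s.
Cross-sectional area A = πD²/4 = π(0.02916)²/4 = 0.0006678 m²; mean velocity V = Q/A = 0.0004081/0.0006678 = 0.6111 m/s.
Reynolds number Re = ρVD/μ = 803.5 · 0.6111 · 0.02916 / 0.00246 = 5820.
Re > 4000 → turbulent. Relative roughness ε/D = 0.000756/0.02916 = 0.0259. Swamee-Jain: f = 0.25/(log₁₀[0.0259/3.7 + 5.74/5820^0.9])² = 0.25/(log₁₀[0.00701 + 0.00235])² = 0.25/(-2.029)² = 0.06073.
Darcy-Weisbach: ΔP = f(L/D)(ρV²/2) = 0.06073·(38.43/0.02916)·(803.5·0.6111²/2) = 0.06073·1318·150 = 1.201e+04 Pa.
ΔP = 1.201e+04 Pa = 12.01 kPa.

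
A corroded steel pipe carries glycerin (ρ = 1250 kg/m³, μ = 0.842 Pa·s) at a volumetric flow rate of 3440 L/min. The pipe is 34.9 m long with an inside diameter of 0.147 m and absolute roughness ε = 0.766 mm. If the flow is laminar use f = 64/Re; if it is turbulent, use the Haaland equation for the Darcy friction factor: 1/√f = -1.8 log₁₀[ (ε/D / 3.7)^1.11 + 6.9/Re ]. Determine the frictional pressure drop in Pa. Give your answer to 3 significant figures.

ΔP ≈ 147000 Pa

Q = 3440 L/min = 3440/60000 = 0.05733 m³/s.
Cross-sectional area A = πD²/4 = π(0.147)²/4 = 0.01697 m²; mean velocity V = Q/A = 0.05733/0.01697 = 3.378 m/s.
Reynolds number Re = ρVD/μ = 1250 · 3.378 · 0.147 / 0.842 = 737.2.
Re < 2300 → laminar flow, so f = 64/Re = 64/737.2 = 0.08681 (the turbulent correlation is not needed).
Darcy-Weisbach: ΔP = f(L/D)(ρV²/2) = 0.08681·(34.9/0.147)·(1250·3.378²/2) = 0.08681·237.4·7133 = 1.47e+05 Pa.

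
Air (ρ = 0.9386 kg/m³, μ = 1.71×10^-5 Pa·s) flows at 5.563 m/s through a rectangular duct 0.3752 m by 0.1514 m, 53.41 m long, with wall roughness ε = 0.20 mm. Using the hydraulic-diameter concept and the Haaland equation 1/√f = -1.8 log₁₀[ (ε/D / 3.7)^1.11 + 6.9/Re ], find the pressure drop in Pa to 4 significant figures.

ΔP ≈ 81.61 Pa

Hydraulic diameter D_h = 4A/P = 4·(0.3752·0.1514)/(2·(0.3752+0.1514)) = 0.2272/1.053 = 0.2157 m.
Re = ρVD_h/μ = 0.9386·5.563·0.2157/1.71e-05 = 6.588e+04.
ε/D_h = 0.0002/0.2157 = 0.000927; Haaland gives 1/√f = -1.8 log₁₀[0.000101+0.000105] = 6.637, so f = 0.0227.
ΔP = f(L/D_h)(ρV²/2) = 0.0227·53.41/0.2157·14.52 = 81.61 Pa.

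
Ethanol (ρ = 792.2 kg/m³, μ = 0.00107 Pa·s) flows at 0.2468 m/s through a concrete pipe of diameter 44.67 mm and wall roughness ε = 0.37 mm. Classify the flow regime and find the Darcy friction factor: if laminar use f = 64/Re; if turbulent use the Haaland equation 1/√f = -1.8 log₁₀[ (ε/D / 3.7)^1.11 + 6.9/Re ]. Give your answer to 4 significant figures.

f ≈ 0.04230

Re = ρVD/μ = 792.2·0.2468·0.04467/0.00107 = 8162.
Re > 4000 → turbulent. ε/D = 0.00037/0.04467 = 0.00828; Haaland: 1/√f = -1.8 log₁₀[0.00114 + 0.000845] = 4.862, so f = 0.0423.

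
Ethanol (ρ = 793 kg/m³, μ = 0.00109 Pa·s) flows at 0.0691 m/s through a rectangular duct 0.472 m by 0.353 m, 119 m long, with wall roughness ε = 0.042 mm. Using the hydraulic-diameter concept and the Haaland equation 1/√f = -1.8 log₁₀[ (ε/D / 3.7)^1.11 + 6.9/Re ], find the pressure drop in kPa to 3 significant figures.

Hydraulic diameter D_h = 4A/P = 4·(0.472·0.353)/(2·(0.472+0.353)) = 0.6665/1.65 = 0.4039 m.
Re = ρVD_h/μ = 793·0.0691·0.4039/0.00109 = 2.031e+04.
ε/D_h = 4.2e-05/0.4039 = 0.000104; Haaland gives 1/√f = -1.8 log₁₀[8.87e-06+0.00034] = 6.224, so f = 0.02582.
ΔP = f(L/D_h)(ρV²/2) = 0.02582·119/0.4039·1.893 = 14.4 Pa.
ΔP = 0.0144 kPa.

ΔP ≈ 0.0144 kPa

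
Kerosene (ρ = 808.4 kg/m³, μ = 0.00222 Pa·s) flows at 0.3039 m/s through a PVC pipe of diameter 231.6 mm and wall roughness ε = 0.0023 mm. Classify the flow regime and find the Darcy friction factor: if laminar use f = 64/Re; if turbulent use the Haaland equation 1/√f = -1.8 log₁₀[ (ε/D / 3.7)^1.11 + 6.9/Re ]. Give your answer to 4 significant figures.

Re = ρVD/μ = 808.4·0.3039·0.2316/0.00222 = 2.563e+04.
Re > 4000 → turbulent. ε/D = 2.3e-06/0.2316 = 9.93e-06; Haaland: 1/√f = -1.8 log₁₀[6.55e-07 + 0.000269] = 6.424, so f = 0.02423.

f ≈ 0.02423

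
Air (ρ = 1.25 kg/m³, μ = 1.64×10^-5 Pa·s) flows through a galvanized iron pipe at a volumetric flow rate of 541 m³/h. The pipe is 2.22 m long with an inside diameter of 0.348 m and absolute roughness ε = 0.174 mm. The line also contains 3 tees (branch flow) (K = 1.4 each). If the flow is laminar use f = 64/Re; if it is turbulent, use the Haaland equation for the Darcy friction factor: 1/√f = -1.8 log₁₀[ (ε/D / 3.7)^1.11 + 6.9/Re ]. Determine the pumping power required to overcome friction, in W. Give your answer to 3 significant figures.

Q = 541 m³/h = 541/3600 = 0.1503 m³/s.
Cross-sectional area A = πD²/4 = π(0.348)²/4 = 0.09511 m²; mean velocity V = Q/A = 0.1503/0.09511 = 1.58 m/s.
Reynolds number Re = ρVD/μ = 1.25 · 1.58 · 0.348 / 1.64e-05 = 4.191e+04.
Re > 4000 → turbulent. Relative roughness ε/D = 0.000174/0.348 = 0.0005. Haaland: 1/√f = -1.8 log₁₀[(0.0005/3.7)^1.11 + 6.9/4.191e+04] = -1.8 log₁₀[5.07e-05 + 0.000165] = 6.6, so f = 0.02295.
Total minor-loss coefficient ΣK = 3·1.4 = 4.2.
ΔP = [f·L/D + ΣK]·(ρV²/2) = [0.02295·2.22/0.348 + 4.2]·(1.25·1.58²/2) = [0.1464 + 4.2]·1.56 = 6.781 Pa.
Pumping power P = QΔP = 0.1503·6.781 = 1.019 W = 1.02 W.

P ≈ 1.02 W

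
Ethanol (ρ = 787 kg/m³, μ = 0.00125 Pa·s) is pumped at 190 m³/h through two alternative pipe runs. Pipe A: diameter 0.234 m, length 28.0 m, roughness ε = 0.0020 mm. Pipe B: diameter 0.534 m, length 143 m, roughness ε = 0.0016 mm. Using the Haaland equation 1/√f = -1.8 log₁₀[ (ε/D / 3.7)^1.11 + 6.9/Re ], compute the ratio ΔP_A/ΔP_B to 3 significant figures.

ΔP_A/ΔP_B ≈ 10.3

Pipe A: V = Q/A = 0.05278/0.04301 = 1.227 m/s; Re = 1.808e+05; ε/D = 8.55e-06; Haaland → f = 0.01585; ΔP_A = f(L/D)(ρV²/2) = 1124 Pa.
Pipe B: V = Q/A = 0.05278/0.224 = 0.2357 m/s; Re = 7.923e+04; ε/D = 3e-06; Haaland → f = 0.01873; ΔP_B = f(L/D)(ρV²/2) = 109.6 Pa.
ΔP_A/ΔP_B = 1124/109.6 = 10.3.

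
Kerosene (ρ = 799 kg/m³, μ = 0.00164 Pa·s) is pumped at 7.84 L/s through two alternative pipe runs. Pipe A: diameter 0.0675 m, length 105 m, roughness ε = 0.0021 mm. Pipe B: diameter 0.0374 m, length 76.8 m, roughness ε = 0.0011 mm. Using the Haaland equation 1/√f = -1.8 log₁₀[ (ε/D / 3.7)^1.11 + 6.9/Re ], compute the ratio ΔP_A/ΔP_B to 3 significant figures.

Pipe A: V = Q/A = 0.00784/0.003578 = 2.191 m/s; Re = 7.205e+04; ε/D = 3.11e-05; Haaland → f = 0.01921; ΔP_A = f(L/D)(ρV²/2) = 5.73e+04 Pa.
Pipe B: V = Q/A = 0.00784/0.001099 = 7.136 m/s; Re = 1.3e+05; ε/D = 2.94e-05; Haaland → f = 0.01703; ΔP_B = f(L/D)(ρV²/2) = 7.113e+05 Pa.
ΔP_A/ΔP_B = 5.73e+04/7.113e+05 = 0.0806.

ΔP_A/ΔP_B ≈ 0.0806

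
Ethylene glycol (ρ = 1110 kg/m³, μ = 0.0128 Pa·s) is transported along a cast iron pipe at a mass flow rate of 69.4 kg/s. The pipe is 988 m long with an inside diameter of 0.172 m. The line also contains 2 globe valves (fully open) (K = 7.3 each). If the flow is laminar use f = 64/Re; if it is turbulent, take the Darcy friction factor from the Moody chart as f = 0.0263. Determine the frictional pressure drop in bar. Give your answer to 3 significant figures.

A = πD²/4 = π(0.172)²/4 = 0.02324 m²; mean velocity V = ṁ/(ρA) = 69.4/(1110 · 0.02324) = 2.691 m/s.
Reynolds number Re = ρVD/μ = 1110 · 2.691 · 0.172 / 0.0128 = 4.014e+04.
Re > 4000 → turbulent; use the Moody-chart value f = 0.0263.
Total minor-loss coefficient ΣK = 2·7.3 = 14.6.
ΔP = [f·L/D + ΣK]·(ρV²/2) = [0.0263·988/0.172 + 14.6]·(1110·2.691²/2) = [151.1 + 14.6]·4019 = 6.658e+05 Pa.
ΔP = 6.658e+05 Pa = 6.66 bar.

ΔP ≈ 6.66 bar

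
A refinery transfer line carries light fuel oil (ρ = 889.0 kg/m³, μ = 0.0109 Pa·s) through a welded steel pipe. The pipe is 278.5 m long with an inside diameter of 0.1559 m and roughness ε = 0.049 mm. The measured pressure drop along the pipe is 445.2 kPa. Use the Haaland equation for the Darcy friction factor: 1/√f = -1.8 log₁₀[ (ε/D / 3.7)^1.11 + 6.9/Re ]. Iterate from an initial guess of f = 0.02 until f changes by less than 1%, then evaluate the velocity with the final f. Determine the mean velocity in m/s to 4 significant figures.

Rearranging Darcy-Weisbach: V = √(2·ΔP·D/(f·L·ρ)). With ε/D = 4.9e-05/0.1559 = 0.000314, iterate starting from f = 0.02:
  f = 0.02 → V = √(2·4.452e+05·0.1559/(0.02·278.5·889)) = 5.295 m/s; Re = ρVD/μ = 6.732e+04; f → 0.02054
  f = 0.02054 → V = 5.225 m/s; Re = 6.644e+04; f → 0.02058
Converged (Δf/f < 1%). With the final f = 0.02058: V = √(2·4.452e+05·0.1559/(0.02058·278.5·889)) = 5.219 m/s.

V ≈ 5.219 m/s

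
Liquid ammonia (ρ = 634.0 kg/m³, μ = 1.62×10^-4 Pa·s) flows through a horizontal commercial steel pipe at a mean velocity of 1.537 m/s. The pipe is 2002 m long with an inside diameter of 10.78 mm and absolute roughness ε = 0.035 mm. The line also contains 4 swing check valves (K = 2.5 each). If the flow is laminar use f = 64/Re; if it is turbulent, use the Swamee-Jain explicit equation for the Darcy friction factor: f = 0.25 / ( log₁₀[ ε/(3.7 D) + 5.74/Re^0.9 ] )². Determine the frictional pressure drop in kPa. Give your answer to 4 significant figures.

Reynolds number Re = ρVD/μ = 634 · 1.537 · 0.01078 / 0.000162 = 6.484e+04.
Re > 4000 → turbulent. Relative roughness ε/D = 3.5e-05/0.01078 = 0.00325. Swamee-Jain: f = 0.25/(log₁₀[0.00325/3.7 + 5.74/6.484e+04^0.9])² = 0.25/(log₁₀[0.000878 + 0.000268])² = 0.25/(-2.941)² = 0.0289.
Total minor-loss coefficient ΣK = 4·2.5 = 10.
ΔP = [f·L/D + ΣK]·(ρV²/2) = [0.0289·2002/0.01078 + 10]·(634·1.537²/2) = [5368 + 10]·748.9 = 4.027e+06 Pa.
ΔP = 4.027e+06 Pa = 4027 kPa.

ΔP ≈ 4027 kPa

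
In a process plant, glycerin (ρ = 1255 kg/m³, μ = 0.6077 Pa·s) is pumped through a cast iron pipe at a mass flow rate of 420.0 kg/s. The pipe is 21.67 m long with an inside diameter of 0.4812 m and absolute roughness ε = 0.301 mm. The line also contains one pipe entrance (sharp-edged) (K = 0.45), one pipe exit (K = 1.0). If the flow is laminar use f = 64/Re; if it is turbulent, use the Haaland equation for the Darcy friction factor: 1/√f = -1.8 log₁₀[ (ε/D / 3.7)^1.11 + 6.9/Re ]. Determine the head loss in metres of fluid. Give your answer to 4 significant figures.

h_f ≈ 0.5223 m

A = πD²/4 = π(0.4812)²/4 = 0.1819 m²; mean velocity V = ṁ/(ρA) = 420/(1255 · 0.1819) = 1.84 m/s.
Reynolds number Re = ρVD/μ = 1255 · 1.84 · 0.4812 / 0.608 = 1829.
Re < 2300 → laminar flow, so f = 64/Re = 64/1829 = 0.035 (the turbulent correlation is not needed).
Total minor-loss coefficient ΣK = 1·0.45 + 1·1 = 1.45.
ΔP = [f·L/D + ΣK]·(ρV²/2) = [0.035·21.67/0.4812 + 1.45]·(1255·1.84²/2) = [1.576 + 1.45]·2125 = 6430 Pa.
Head loss h_f = ΔP/(ρg) = 6430/(1255·9.81) = 0.5223 m.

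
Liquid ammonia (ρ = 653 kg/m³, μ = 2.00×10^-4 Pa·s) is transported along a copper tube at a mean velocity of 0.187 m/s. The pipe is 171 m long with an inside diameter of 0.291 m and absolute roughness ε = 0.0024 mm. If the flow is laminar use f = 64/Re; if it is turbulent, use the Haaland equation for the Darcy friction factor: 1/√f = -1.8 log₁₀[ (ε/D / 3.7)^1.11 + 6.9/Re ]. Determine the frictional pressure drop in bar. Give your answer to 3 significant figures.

Reynolds number Re = ρVD/μ = 653 · 0.187 · 0.291 / 0.0002 = 1.777e+05.
Re > 4000 → turbulent. Relative roughness ε/D = 2.4e-06/0.291 = 8.25e-06. Haaland: 1/√f = -1.8 log₁₀[(8.25e-06/3.7)^1.11 + 6.9/1.777e+05] = -1.8 log₁₀[5.33e-07 + 3.88e-05] = 7.929, so f = 0.01591.
Darcy-Weisbach: ΔP = f(L/D)(ρV²/2) = 0.01591·(171/0.291)·(653·0.187²/2) = 0.01591·587.6·11.42 = 106.7 Pa.
ΔP = 106.7 Pa = 0.00107 bar.

ΔP ≈ 0.00107 bar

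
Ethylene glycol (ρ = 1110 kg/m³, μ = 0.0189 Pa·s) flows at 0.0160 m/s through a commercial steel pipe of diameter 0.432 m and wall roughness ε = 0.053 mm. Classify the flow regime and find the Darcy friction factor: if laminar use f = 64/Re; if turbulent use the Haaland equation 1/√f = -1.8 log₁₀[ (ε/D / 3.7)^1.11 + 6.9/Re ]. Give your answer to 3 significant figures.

f ≈ 0.158

Re = ρVD/μ = 1110·0.016·0.432/0.0189 = 405.9.
Re < 2300 → laminar, so f = 64/Re = 0.1577 (roughness is irrelevant in laminar flow).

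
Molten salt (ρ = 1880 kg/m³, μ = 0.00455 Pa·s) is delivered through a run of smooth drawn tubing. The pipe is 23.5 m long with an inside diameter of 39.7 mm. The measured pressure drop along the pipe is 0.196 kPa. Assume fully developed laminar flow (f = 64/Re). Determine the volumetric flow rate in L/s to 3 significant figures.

Q ≈ 0.112 L/s

For laminar flow, f = 64/Re with Re = ρVD/μ, so Darcy-Weisbach reduces to ΔP = 32μLV/D². Solving for V: V = ΔP·D²/(32μL) = 196·(0.0397)²/(32·0.00455·23.5) = 0.09028 m/s.
Check: Re = ρVD/μ = 1880·0.09028·0.0397/0.00455 = 1481 < 2300, so the laminar assumption holds.
Q = V·A = 0.09028·(π/4·0.0397²) = 0.0001118 m³/s = 0.112 L/s.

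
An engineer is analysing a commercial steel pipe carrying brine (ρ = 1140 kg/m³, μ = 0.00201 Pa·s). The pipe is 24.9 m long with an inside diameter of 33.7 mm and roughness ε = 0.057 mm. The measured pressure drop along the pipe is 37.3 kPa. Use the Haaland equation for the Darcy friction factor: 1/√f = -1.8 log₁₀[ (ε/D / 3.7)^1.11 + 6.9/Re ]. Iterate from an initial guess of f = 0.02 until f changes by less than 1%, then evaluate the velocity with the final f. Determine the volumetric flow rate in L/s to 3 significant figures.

Q ≈ 1.63 L/s

Rearranging Darcy-Weisbach: V = √(2·ΔP·D/(f·L·ρ)). With ε/D = 5.7e-05/0.0337 = 0.00169, iterate starting from f = 0.02:
  f = 0.02 → V = √(2·3.73e+04·0.0337/(0.02·24.9·1140)) = 2.104 m/s; Re = ρVD/μ = 4.022e+04; f → 0.02617
  f = 0.02617 → V = 1.84 m/s; Re = 3.516e+04; f → 0.0266
  f = 0.0266 → V = 1.825 m/s; Re = 3.488e+04; f → 0.02663
Converged (Δf/f < 1%). With the final f = 0.02663: V = √(2·3.73e+04·0.0337/(0.02663·24.9·1140)) = 1.824 m/s.
Q = V·A = 1.824·(π/4·0.0337²) = 0.001627 m³/s = 1.63 L/s.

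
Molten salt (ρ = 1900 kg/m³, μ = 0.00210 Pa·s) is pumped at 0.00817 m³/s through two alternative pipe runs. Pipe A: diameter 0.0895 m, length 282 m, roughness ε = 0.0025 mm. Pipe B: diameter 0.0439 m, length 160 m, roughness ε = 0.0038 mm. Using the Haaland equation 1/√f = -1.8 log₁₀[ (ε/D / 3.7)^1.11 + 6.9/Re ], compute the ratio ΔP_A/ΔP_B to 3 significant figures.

Pipe A: V = Q/A = 0.00817/0.006291 = 1.299 m/s; Re = 1.052e+05; ε/D = 2.79e-05; Haaland → f = 0.01775; ΔP_A = f(L/D)(ρV²/2) = 8.962e+04 Pa.
Pipe B: V = Q/A = 0.00817/0.001514 = 5.398 m/s; Re = 2.144e+05; ε/D = 8.66e-05; Haaland → f = 0.01591; ΔP_B = f(L/D)(ρV²/2) = 1.605e+06 Pa.
ΔP_A/ΔP_B = 8.962e+04/1.605e+06 = 0.0558.

ΔP_A/ΔP_B ≈ 0.0558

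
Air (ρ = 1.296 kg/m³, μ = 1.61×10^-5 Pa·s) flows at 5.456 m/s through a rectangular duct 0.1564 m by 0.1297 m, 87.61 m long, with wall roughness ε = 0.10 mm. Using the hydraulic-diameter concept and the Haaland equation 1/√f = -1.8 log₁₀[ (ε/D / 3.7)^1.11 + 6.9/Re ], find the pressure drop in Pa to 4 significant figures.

Hydraulic diameter D_h = 4A/P = 4·(0.1564·0.1297)/(2·(0.1564+0.1297)) = 0.08114/0.5722 = 0.1418 m.
Re = ρVD_h/μ = 1.296·5.456·0.1418/1.61e-05 = 6.228e+04.
ε/D_h = 0.0001/0.1418 = 0.000705; Haaland gives 1/√f = -1.8 log₁₀[7.43e-05+0.000111] = 6.719, so f = 0.02215.
ΔP = f(L/D_h)(ρV²/2) = 0.02215·87.61/0.1418·19.29 = 264 Pa.

ΔP ≈ 264.0 Pa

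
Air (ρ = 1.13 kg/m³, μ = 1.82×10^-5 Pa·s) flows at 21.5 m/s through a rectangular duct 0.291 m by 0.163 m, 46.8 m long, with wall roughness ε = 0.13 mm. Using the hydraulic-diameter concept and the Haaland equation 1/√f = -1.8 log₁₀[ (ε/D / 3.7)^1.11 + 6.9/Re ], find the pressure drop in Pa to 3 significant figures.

ΔP ≈ 1100 Pa

Hydraulic diameter D_h = 4A/P = 4·(0.291·0.163)/(2·(0.291+0.163)) = 0.1897/0.908 = 0.209 m.
Re = ρVD_h/μ = 1.13·21.5·0.209/1.82e-05 = 2.789e+05.
ε/D_h = 0.00013/0.209 = 0.000622; Haaland gives 1/√f = -1.8 log₁₀[6.46e-05+2.47e-05] = 7.288, so f = 0.01883.
ΔP = f(L/D_h)(ρV²/2) = 0.01883·46.8/0.209·261.2 = 1101 Pa.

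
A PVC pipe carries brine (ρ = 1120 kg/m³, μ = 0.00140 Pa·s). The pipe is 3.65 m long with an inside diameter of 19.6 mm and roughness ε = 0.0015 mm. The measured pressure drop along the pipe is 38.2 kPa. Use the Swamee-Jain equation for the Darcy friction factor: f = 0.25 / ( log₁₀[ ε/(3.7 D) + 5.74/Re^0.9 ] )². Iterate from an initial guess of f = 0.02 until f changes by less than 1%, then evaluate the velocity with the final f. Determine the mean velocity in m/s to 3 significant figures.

Rearranging Darcy-Weisbach: V = √(2·ΔP·D/(f·L·ρ)). With ε/D = 1.5e-06/0.0196 = 7.65e-05, iterate starting from f = 0.02:
  f = 0.02 → V = √(2·3.82e+04·0.0196/(0.02·3.65·1120)) = 4.28 m/s; Re = ρVD/μ = 6.71e+04; f → 0.01982
Converged (Δf/f < 1%). With the final f = 0.01982: V = √(2·3.82e+04·0.0196/(0.01982·3.65·1120)) = 4.299 m/s.

V ≈ 4.30 m/s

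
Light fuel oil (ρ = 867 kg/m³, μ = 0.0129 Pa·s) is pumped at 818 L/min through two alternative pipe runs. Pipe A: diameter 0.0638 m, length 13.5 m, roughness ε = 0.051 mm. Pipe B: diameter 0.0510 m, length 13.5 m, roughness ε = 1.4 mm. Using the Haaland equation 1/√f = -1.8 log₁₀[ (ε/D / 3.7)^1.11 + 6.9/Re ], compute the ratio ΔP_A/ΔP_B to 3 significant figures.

Pipe A: V = Q/A = 0.01363/0.003197 = 4.265 m/s; Re = 1.829e+04; ε/D = 0.000799; Haaland → f = 0.02776; ΔP_A = f(L/D)(ρV²/2) = 4.63e+04 Pa.
Pipe B: V = Q/A = 0.01363/0.002043 = 6.674 m/s; Re = 2.288e+04; ε/D = 0.0275; Haaland → f = 0.05663; ΔP_B = f(L/D)(ρV²/2) = 2.894e+05 Pa.
ΔP_A/ΔP_B = 4.63e+04/2.894e+05 = 0.160.

ΔP_A/ΔP_B ≈ 0.160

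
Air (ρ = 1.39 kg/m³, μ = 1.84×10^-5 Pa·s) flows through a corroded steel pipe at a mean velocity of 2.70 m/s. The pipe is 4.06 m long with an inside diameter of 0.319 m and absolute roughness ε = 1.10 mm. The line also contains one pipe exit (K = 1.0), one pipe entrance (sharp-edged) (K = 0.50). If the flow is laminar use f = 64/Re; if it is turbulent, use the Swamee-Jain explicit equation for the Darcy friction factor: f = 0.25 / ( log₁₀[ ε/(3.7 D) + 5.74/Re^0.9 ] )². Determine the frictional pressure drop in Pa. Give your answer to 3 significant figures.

ΔP ≈ 9.49 Pa

Reynolds number Re = ρVD/μ = 1.39 · 2.7 · 0.319 / 1.84e-05 = 6.507e+04.
Re > 4000 → turbulent. Relative roughness ε/D = 0.0011/0.319 = 0.00345. Swamee-Jain: f = 0.25/(log₁₀[0.00345/3.7 + 5.74/6.507e+04^0.9])² = 0.25/(log₁₀[0.000932 + 0.000267])² = 0.25/(-2.921)² = 0.0293.
Total minor-loss coefficient ΣK = 1·1 + 1·0.5 = 1.5.
ΔP = [f·L/D + ΣK]·(ρV²/2) = [0.0293·4.06/0.319 + 1.5]·(1.39·2.7²/2) = [0.3729 + 1.5]·5.067 = 9.489 Pa.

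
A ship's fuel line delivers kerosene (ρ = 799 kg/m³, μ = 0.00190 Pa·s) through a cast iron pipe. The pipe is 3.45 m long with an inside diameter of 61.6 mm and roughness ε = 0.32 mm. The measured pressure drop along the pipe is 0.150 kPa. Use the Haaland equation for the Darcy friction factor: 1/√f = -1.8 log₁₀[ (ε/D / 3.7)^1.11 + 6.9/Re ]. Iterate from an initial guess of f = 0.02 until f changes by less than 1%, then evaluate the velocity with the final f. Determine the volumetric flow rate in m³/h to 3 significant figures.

Q ≈ 4.56 m³/h

Rearranging Darcy-Weisbach: V = √(2·ΔP·D/(f·L·ρ)). With ε/D = 0.00032/0.0616 = 0.00519, iterate starting from f = 0.02:
  f = 0.02 → V = √(2·150·0.0616/(0.02·3.45·799)) = 0.579 m/s; Re = ρVD/μ = 1.5e+04; f → 0.03565
  f = 0.03565 → V = 0.4337 m/s; Re = 1.123e+04; f → 0.03702
  f = 0.03702 → V = 0.4256 m/s; Re = 1.102e+04; f → 0.03712
Converged (Δf/f < 1%). With the final f = 0.03712: V = √(2·150·0.0616/(0.03712·3.45·799)) = 0.425 m/s.
Q = V·A = 0.425·(π/4·0.0616²) = 0.001267 m³/s = 4.56 m³/h.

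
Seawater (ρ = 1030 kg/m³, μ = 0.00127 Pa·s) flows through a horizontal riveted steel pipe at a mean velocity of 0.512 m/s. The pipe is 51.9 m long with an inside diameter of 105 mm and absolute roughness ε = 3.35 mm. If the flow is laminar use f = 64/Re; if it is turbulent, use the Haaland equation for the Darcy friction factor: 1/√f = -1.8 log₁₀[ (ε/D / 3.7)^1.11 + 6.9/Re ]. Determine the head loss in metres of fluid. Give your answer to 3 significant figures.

Reynolds number Re = ρVD/μ = 1030 · 0.512 · 0.105 / 0.00127 = 4.36e+04.
Re > 4000 → turbulent. Relative roughness ε/D = 0.00335/0.105 = 0.0319. Haaland: 1/√f = -1.8 log₁₀[(0.0319/3.7)^1.11 + 6.9/4.36e+04] = -1.8 log₁₀[0.00511 + 0.000158] = 4.101, so f = 0.05947.
Darcy-Weisbach: ΔP = f(L/D)(ρV²/2) = 0.05947·(51.9/0.105)·(1030·0.512²/2) = 0.05947·494.3·135 = 3968 Pa.
Head loss h_f = ΔP/(ρg) = 3968/(1030·9.81) = 0.393 m.

h_f ≈ 0.393 m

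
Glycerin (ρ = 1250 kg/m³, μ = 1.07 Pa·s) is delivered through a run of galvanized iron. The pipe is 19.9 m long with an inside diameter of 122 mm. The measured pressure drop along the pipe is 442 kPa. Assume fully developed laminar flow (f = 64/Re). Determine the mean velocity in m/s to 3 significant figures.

For laminar flow, f = 64/Re with Re = ρVD/μ, so Darcy-Weisbach reduces to ΔP = 32μLV/D². Solving for V: V = ΔP·D²/(32μL) = 4.42e+05·(0.122)²/(32·1.07·19.9) = 9.655 m/s.
Check: Re = ρVD/μ = 1250·9.655·0.122/1.07 = 1376 < 2300, so the laminar assumption holds.

V ≈ 9.66 m/s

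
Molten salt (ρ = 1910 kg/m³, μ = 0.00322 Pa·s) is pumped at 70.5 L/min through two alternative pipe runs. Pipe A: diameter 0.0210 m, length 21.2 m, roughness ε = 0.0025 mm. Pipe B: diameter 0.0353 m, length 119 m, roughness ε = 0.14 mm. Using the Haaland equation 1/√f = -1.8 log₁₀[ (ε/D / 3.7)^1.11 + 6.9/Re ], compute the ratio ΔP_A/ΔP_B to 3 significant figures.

ΔP_A/ΔP_B ≈ 1.63

Pipe A: V = Q/A = 0.001175/0.0003464 = 3.392 m/s; Re = 4.226e+04; ε/D = 0.000119; Haaland → f = 0.02183; ΔP_A = f(L/D)(ρV²/2) = 2.422e+05 Pa.
Pipe B: V = Q/A = 0.001175/0.0009787 = 1.201 m/s; Re = 2.514e+04; ε/D = 0.00397; Haaland → f = 0.03195; ΔP_B = f(L/D)(ρV²/2) = 1.483e+05 Pa.
ΔP_A/ΔP_B = 2.422e+05/1.483e+05 = 1.63.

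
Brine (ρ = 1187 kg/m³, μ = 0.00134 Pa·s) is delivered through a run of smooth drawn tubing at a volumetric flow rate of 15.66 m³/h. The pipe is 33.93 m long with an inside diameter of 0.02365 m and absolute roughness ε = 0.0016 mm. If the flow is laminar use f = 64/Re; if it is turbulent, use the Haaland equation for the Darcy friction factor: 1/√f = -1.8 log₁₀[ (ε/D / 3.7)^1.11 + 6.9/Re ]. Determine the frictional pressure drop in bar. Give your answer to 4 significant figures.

Q = 15.66 m³/h = 15.66/3600 = 0.00435 m³/s.
Cross-sectional area A = πD²/4 = π(0.02365)²/4 = 0.0004393 m²; mean velocity V = Q/A = 0.00435/0.0004393 = 9.902 m/s.
Reynolds number Re = ρVD/μ = 1187 · 9.902 · 0.02365 / 0.00134 = 2.075e+05.
Re > 4000 → turbulent. Relative roughness ε/D = 1.6e-06/0.02365 = 6.77e-05. Haaland: 1/√f = -1.8 log₁₀[(6.77e-05/3.7)^1.11 + 6.9/2.075e+05] = -1.8 log₁₀[5.51e-06 + 3.33e-05] = 7.941, so f = 0.01586.
Darcy-Weisbach: ΔP = f(L/D)(ρV²/2) = 0.01586·(33.93/0.02365)·(1187·9.902²/2) = 0.01586·1435·5.82e+04 = 1.324e+06 Pa.
ΔP = 1.324e+06 Pa = 13.24 bar.

ΔP ≈ 13.24 bar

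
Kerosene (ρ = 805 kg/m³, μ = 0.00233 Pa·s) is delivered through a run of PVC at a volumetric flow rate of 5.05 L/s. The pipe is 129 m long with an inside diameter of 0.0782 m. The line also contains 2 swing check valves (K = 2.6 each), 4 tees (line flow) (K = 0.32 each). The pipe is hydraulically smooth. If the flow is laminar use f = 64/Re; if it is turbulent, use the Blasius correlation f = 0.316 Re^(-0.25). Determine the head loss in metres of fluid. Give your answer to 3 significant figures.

h_f ≈ 2.63 m

Q = 5.05 L/s = 5.05/1000 = 0.00505 m³/s.
Cross-sectional area A = πD²/4 = π(0.0782)²/4 = 0.004803 m²; mean velocity V = Q/A = 0.00505/0.004803 = 1.051 m/s.
Reynolds number Re = ρVD/μ = 805 · 1.051 · 0.0782 / 0.00233 = 2.841e+04.
Re > 4000 → turbulent. Smooth-pipe (Blasius): f = 0.316 Re^(-0.25) = 0.316/(2.841e+04)^0.25 = 0.02434.
Total minor-loss coefficient ΣK = 2·2.6 + 4·0.32 = 6.48.
ΔP = [f·L/D + ΣK]·(ρV²/2) = [0.02434·129/0.0782 + 6.48]·(805·1.051²/2) = [40.15 + 6.48]·445 = 2.075e+04 Pa.
Head loss h_f = ΔP/(ρg) = 2.075e+04/(805·9.81) = 2.63 m.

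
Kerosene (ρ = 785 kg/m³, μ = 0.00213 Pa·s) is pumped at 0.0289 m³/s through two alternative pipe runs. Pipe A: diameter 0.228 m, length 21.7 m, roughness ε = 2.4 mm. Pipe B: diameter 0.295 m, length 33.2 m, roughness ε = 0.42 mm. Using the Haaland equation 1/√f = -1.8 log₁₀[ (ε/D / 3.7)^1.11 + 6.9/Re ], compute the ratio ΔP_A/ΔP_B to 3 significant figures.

ΔP_A/ΔP_B ≈ 3.73

Pipe A: V = Q/A = 0.0289/0.04083 = 0.7078 m/s; Re = 5.948e+04; ε/D = 0.0105; Haaland → f = 0.03955; ΔP_A = f(L/D)(ρV²/2) = 740.3 Pa.
Pipe B: V = Q/A = 0.0289/0.06835 = 0.4228 m/s; Re = 4.597e+04; ε/D = 0.00142; Haaland → f = 0.02511; ΔP_B = f(L/D)(ρV²/2) = 198.3 Pa.
ΔP_A/ΔP_B = 740.3/198.3 = 3.73.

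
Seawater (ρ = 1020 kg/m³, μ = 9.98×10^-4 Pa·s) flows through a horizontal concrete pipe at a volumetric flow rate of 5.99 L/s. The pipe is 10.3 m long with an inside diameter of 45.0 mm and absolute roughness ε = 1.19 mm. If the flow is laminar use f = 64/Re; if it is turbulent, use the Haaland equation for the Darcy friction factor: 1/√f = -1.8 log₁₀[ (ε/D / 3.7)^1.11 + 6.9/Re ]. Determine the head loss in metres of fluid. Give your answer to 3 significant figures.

h_f ≈ 9.03 m

Q = 5.99 L/s = 5.99/1000 = 0.00599 m³/s.
Cross-sectional area A = πD²/4 = π(0.045)²/4 = 0.00159 m²; mean velocity V = Q/A = 0.00599/0.00159 = 3.766 m/s.
Reynolds number Re = ρVD/μ = 1020 · 3.766 · 0.045 / 0.000998 = 1.732e+05.
Re > 4000 → turbulent. Relative roughness ε/D = 0.00119/0.045 = 0.0264. Haaland: 1/√f = -1.8 log₁₀[(0.0264/3.7)^1.11 + 6.9/1.732e+05] = -1.8 log₁₀[0.00415 + 3.98e-05] = 4.28, so f = 0.05459.
Darcy-Weisbach: ΔP = f(L/D)(ρV²/2) = 0.05459·(10.3/0.045)·(1020·3.766²/2) = 0.05459·228.9·7234 = 9.039e+04 Pa.
Head loss h_f = ΔP/(ρg) = 9.039e+04/(1020·9.81) = 9.03 m.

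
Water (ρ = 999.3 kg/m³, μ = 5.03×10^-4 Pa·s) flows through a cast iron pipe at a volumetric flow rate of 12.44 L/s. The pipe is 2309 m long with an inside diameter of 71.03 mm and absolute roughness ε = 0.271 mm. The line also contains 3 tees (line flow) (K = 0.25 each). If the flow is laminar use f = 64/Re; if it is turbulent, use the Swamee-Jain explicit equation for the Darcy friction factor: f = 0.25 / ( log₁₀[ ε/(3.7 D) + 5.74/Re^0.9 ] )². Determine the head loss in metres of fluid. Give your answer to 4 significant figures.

Q = 12.44 L/s = 12.44/1000 = 0.01244 m³/s.
Cross-sectional area A = πD²/4 = π(0.07103)²/4 = 0.003963 m²; mean velocity V = Q/A = 0.01244/0.003963 = 3.139 m/s.
Reynolds number Re = ρVD/μ = 999.3 · 3.139 · 0.07103 / 0.000503 = 4.43e+05.
Re > 4000 → turbulent. Relative roughness ε/D = 0.000271/0.07103 = 0.00382. Swamee-Jain: f = 0.25/(log₁₀[0.00382/3.7 + 5.74/4.43e+05^0.9])² = 0.25/(log₁₀[0.00103 + 4.75e-05])² = 0.25/(-2.967)² = 0.0284.
Total minor-loss coefficient ΣK = 3·0.25 = 0.75.
ΔP = [f·L/D + ΣK]·(ρV²/2) = [0.0284·2309/0.07103 + 0.75]·(999.3·3.139²/2) = [923.1 + 0.75]·4924 = 4.55e+06 Pa.
Head loss h_f = ΔP/(ρg) = 4.55e+06/(999.3·9.81) = 464.1 m.

h_f ≈ 464.1 m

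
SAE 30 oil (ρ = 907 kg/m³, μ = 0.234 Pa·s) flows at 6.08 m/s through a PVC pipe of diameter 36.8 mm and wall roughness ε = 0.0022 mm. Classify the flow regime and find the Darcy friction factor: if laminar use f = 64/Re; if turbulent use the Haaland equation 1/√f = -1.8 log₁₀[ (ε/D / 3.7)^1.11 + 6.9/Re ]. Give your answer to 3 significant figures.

Re = ρVD/μ = 907·6.08·0.0368/0.234 = 867.2.
Re < 2300 → laminar, so f = 64/Re = 0.0738 (roughness is irrelevant in laminar flow).

f ≈ 0.0738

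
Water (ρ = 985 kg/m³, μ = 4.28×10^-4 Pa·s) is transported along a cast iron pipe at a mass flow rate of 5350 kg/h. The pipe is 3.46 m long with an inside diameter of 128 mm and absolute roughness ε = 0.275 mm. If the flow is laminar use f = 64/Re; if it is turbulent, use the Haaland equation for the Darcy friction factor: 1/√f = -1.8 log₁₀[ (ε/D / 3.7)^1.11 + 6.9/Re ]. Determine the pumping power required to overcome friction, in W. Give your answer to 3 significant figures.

ṁ = 5350 kg/h = 5350/3600 = 1.486 kg/s.
A = πD²/4 = π(0.128)²/4 = 0.01287 m²; mean velocity V = ṁ/(ρA) = 1.486/(985 · 0.01287) = 0.1172 m/s.
Reynolds number Re = ρVD/μ = 985 · 0.1172 · 0.128 / 0.000428 = 3.454e+04.
Re > 4000 → turbulent. Relative roughness ε/D = 0.000275/0.128 = 0.00215. Haaland: 1/√f = -1.8 log₁₀[(0.00215/3.7)^1.11 + 6.9/3.454e+04] = -1.8 log₁₀[0.000256 + 0.0002] = 6.015, so f = 0.02764.
Darcy-Weisbach: ΔP = f(L/D)(ρV²/2) = 0.02764·(3.46/0.128)·(985·0.1172²/2) = 0.02764·27.03·6.77 = 5.059 Pa.
Q = ṁ/ρ = 1.486/985 = 0.001509 m³/s.
Pumping power P = QΔP = 0.001509·5.059 = 0.007633 W = 0.00763 W.

P ≈ 0.00763 W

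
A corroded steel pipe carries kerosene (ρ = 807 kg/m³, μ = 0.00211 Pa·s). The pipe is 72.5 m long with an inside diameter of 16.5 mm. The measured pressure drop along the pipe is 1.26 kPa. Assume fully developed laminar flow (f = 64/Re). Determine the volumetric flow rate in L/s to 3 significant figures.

Q ≈ 0.0150 L/s

For laminar flow, f = 64/Re with Re = ρVD/μ, so Darcy-Weisbach reduces to ΔP = 32μLV/D². Solving for V: V = ΔP·D²/(32μL) = 1260·(0.0165)²/(32·0.00211·72.5) = 0.07008 m/s.
Check: Re = ρVD/μ = 807·0.07008·0.0165/0.00211 = 442.2 < 2300, so the laminar assumption holds.
Q = V·A = 0.07008·(π/4·0.0165²) = 1.498e-05 m³/s = 0.0150 L/s.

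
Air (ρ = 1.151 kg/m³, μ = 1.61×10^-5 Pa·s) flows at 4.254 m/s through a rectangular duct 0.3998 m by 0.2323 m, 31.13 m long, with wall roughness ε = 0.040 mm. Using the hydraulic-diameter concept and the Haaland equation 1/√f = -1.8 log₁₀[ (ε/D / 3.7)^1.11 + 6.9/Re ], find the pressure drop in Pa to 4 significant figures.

Hydraulic diameter D_h = 4A/P = 4·(0.3998·0.2323)/(2·(0.3998+0.2323)) = 0.3715/1.264 = 0.2939 m.
Re = ρVD_h/μ = 1.151·4.254·0.2939/1.61e-05 = 8.937e+04.
ε/D_h = 4e-05/0.2939 = 0.000136; Haaland gives 1/√f = -1.8 log₁₀[1.2e-05+7.72e-05] = 7.29, so f = 0.01882.
ΔP = f(L/D_h)(ρV²/2) = 0.01882·31.13/0.2939·10.41 = 20.76 Pa.

ΔP ≈ 20.76 Pa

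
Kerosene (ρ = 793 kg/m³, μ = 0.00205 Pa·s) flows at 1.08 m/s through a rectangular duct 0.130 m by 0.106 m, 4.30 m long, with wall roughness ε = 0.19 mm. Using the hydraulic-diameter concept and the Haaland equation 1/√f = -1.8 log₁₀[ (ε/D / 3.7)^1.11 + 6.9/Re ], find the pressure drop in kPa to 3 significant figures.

Hydraulic diameter D_h = 4A/P = 4·(0.13·0.106)/(2·(0.13+0.106)) = 0.05512/0.472 = 0.1168 m.
Re = ρVD_h/μ = 793·1.08·0.1168/0.00205 = 4.879e+04.
ε/D_h = 0.00019/0.1168 = 0.00163; Haaland gives 1/√f = -1.8 log₁₀[0.000188+0.000141] = 6.268, so f = 0.02545.
ΔP = f(L/D_h)(ρV²/2) = 0.02545·4.3/0.1168·462.5 = 433.4 Pa.
ΔP = 0.433 kPa.

ΔP ≈ 0.433 kPa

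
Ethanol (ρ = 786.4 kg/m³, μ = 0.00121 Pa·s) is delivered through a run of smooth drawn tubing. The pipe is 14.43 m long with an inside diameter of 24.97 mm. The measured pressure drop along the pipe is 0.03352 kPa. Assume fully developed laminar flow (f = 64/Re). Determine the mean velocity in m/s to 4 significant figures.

V ≈ 0.03741 m/s

For laminar flow, f = 64/Re with Re = ρVD/μ, so Darcy-Weisbach reduces to ΔP = 32μLV/D². Solving for V: V = ΔP·D²/(32μL) = 33.52·(0.02497)²/(32·0.00121·14.43) = 0.03741 m/s.
Check: Re = ρVD/μ = 786.4·0.03741·0.02497/0.00121 = 607 < 2300, so the laminar assumption holds.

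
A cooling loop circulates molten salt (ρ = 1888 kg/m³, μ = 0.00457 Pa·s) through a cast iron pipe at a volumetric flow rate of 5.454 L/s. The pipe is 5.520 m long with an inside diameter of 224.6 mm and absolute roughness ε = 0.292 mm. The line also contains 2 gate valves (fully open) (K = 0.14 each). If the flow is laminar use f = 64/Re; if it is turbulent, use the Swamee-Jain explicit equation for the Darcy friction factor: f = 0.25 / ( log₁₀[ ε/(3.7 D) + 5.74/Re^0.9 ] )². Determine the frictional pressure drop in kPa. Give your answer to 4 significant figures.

Q = 5.454 L/s = 5.454/1000 = 0.005454 m³/s.
Cross-sectional area A = πD²/4 = π(0.2246)²/4 = 0.03962 m²; mean velocity V = Q/A = 0.005454/0.03962 = 0.1377 m/s.
Reynolds number Re = ρVD/μ = 1888 · 0.1377 · 0.2246 / 0.00457 = 1.277e+04.
Re > 4000 → turbulent. Relative roughness ε/D = 0.000292/0.2246 = 0.0013. Swamee-Jain: f = 0.25/(log₁₀[0.0013/3.7 + 5.74/1.277e+04^0.9])² = 0.25/(log₁₀[0.000351 + 0.00116])² = 0.25/(-2.822)² = 0.0314.
Total minor-loss coefficient ΣK = 2·0.14 = 0.28.
ΔP = [f·L/D + ΣK]·(ρV²/2) = [0.0314·5.52/0.2246 + 0.28]·(1888·0.1377²/2) = [0.7718 + 0.28]·17.89 = 18.82 Pa.
ΔP = 18.82 Pa = 0.01882 kPa.

ΔP ≈ 0.01882 kPa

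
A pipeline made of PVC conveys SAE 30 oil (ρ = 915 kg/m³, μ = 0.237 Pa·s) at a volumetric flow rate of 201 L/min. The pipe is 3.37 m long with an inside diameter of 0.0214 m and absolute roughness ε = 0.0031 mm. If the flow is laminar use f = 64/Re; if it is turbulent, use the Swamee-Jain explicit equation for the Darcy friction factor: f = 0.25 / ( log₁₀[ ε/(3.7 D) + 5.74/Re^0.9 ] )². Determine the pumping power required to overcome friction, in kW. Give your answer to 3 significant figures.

Q = 201 L/min = 201/60000 = 0.00335 m³/s.
Cross-sectional area A = πD²/4 = π(0.0214)²/4 = 0.0003597 m²; mean velocity V = Q/A = 0.00335/0.0003597 = 9.314 m/s.
Reynolds number Re = ρVD/μ = 915 · 9.314 · 0.0214 / 0.237 = 769.5.
Re < 2300 → laminar flow, so f = 64/Re = 64/769.5 = 0.08317 (the turbulent correlation is not needed).
Darcy-Weisbach: ΔP = f(L/D)(ρV²/2) = 0.08317·(3.37/0.0214)·(915·9.314²/2) = 0.08317·157.5·3.969e+04 = 5.198e+05 Pa.
Pumping power P = QΔP = 0.00335·5.198e+05 = 1741 W = 1.74 kW.

P ≈ 1.74 kW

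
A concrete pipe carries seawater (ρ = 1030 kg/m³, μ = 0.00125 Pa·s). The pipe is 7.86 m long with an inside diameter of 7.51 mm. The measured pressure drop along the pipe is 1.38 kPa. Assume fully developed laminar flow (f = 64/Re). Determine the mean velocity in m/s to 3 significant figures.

V ≈ 0.248 m/s

For laminar flow, f = 64/Re with Re = ρVD/μ, so Darcy-Weisbach reduces to ΔP = 32μLV/D². Solving for V: V = ΔP·D²/(32μL) = 1380·(0.00751)²/(32·0.00125·7.86) = 0.2476 m/s.
Check: Re = ρVD/μ = 1030·0.2476·0.00751/0.00125 = 1532 < 2300, so the laminar assumption holds.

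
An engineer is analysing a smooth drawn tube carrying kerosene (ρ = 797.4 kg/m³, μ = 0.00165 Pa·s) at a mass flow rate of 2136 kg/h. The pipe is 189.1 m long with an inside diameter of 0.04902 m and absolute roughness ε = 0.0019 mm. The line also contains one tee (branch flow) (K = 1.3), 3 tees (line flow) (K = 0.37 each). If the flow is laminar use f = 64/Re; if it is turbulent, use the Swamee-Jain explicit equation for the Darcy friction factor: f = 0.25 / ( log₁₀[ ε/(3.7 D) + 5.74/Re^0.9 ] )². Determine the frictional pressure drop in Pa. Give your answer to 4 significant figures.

ṁ = 2136 kg/h = 2136/3600 = 0.5933 kg/s.
A = πD²/4 = π(0.04902)²/4 = 0.001887 m²; mean velocity V = ṁ/(ρA) = 0.5933/(797.4 · 0.001887) = 0.3943 m/s.
Reynolds number Re = ρVD/μ = 797.4 · 0.3943 · 0.04902 / 0.00165 = 9340.
Re > 4000 → turbulent. Relative roughness ε/D = 1.9e-06/0.04902 = 3.88e-05. Swamee-Jain: f = 0.25/(log₁₀[3.88e-05/3.7 + 5.74/9340^0.9])² = 0.25/(log₁₀[1.05e-05 + 0.00153])² = 0.25/(-2.811)² = 0.03163.
Total minor-loss coefficient ΣK = 1·1.3 + 3·0.37 = 2.41.
ΔP = [f·L/D + ΣK]·(ρV²/2) = [0.03163·189.1/0.04902 + 2.41]·(797.4·0.3943²/2) = [122 + 2.41]·61.98 = 7711 Pa.

ΔP ≈ 7711 Pa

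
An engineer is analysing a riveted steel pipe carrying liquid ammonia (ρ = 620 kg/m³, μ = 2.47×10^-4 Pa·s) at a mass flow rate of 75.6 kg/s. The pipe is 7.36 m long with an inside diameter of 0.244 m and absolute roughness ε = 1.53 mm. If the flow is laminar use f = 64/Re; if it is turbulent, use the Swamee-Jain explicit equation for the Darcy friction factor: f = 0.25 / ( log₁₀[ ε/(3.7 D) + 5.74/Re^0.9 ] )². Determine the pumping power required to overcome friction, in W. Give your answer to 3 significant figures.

A = πD²/4 = π(0.244)²/4 = 0.04676 m²; mean velocity V = ṁ/(ρA) = 75.6/(620 · 0.04676) = 2.608 m/s.
Reynolds number Re = ρVD/μ = 620 · 2.608 · 0.244 / 0.000247 = 1.597e+06.
Re > 4000 → turbulent. Relative roughness ε/D = 0.00153/0.244 = 0.00627. Swamee-Jain: f = 0.25/(log₁₀[0.00627/3.7 + 5.74/1.597e+06^0.9])² = 0.25/(log₁₀[0.00169 + 1.5e-05])² = 0.25/(-2.767)² = 0.03265.
Darcy-Weisbach: ΔP = f(L/D)(ρV²/2) = 0.03265·(7.36/0.244)·(620·2.608²/2) = 0.03265·30.16·2108 = 2076 Pa.
Q = ṁ/ρ = 75.6/620 = 0.1219 m³/s.
Pumping power P = QΔP = 0.1219·2076 = 253.2 W = 253 W.

P ≈ 253 W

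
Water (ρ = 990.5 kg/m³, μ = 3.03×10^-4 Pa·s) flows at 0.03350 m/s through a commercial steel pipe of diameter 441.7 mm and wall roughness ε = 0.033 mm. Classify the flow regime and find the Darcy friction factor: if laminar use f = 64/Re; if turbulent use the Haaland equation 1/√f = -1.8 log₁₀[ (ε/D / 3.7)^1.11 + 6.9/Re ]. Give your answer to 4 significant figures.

Re = ρVD/μ = 990.5·0.0335·0.4417/0.000303 = 4.837e+04.
Re > 4000 → turbulent. ε/D = 3.3e-05/0.4417 = 7.47e-05; Haaland: 1/√f = -1.8 log₁₀[6.15e-06 + 0.000143] = 6.889, so f = 0.02107.

f ≈ 0.02107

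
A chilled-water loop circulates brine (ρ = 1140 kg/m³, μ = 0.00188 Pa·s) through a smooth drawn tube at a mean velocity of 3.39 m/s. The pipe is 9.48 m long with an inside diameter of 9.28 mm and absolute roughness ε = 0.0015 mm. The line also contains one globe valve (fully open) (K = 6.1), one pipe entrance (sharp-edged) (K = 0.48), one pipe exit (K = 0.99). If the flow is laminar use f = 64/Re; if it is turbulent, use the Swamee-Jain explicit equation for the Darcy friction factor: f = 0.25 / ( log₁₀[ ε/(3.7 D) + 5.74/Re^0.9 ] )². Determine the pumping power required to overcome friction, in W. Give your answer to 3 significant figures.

P ≈ 52.1 W

Reynolds number Re = ρVD/μ = 1140 · 3.39 · 0.00928 / 0.00188 = 1.908e+04.
Re > 4000 → turbulent. Relative roughness ε/D = 1.5e-06/0.00928 = 0.000162. Swamee-Jain: f = 0.25/(log₁₀[0.000162/3.7 + 5.74/1.908e+04^0.9])² = 0.25/(log₁₀[4.37e-05 + 0.000806])² = 0.25/(-3.071)² = 0.02651.
Total minor-loss coefficient ΣK = 1·6.1 + 1·0.48 + 1·0.99 = 7.57.
ΔP = [f·L/D + ΣK]·(ρV²/2) = [0.02651·9.48/0.00928 + 7.57]·(1140·3.39²/2) = [27.09 + 7.57]·6550 = 2.27e+05 Pa.
Q = V·A = 3.39·6.764e-05 = 0.0002293 m³/s.
Pumping power P = QΔP = 0.0002293·2.27e+05 = 52.05 W = 52.1 W.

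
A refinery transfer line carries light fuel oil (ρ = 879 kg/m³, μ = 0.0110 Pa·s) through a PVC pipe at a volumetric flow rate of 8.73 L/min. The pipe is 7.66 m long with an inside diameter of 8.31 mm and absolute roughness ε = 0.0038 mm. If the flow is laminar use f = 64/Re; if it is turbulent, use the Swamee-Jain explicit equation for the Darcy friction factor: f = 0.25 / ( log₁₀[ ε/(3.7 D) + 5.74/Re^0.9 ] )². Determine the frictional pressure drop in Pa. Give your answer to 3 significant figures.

ΔP ≈ 105000 Pa

Q = 8.73 L/min = 8.73/60000 = 0.0001455 m³/s.
Cross-sectional area A = πD²/4 = π(0.00831)²/4 = 5.424e-05 m²; mean velocity V = Q/A = 0.0001455/5.424e-05 = 2.683 m/s.
Reynolds number Re = ρVD/μ = 879 · 2.683 · 0.00831 / 0.011 = 1781.
Re < 2300 → laminar flow, so f = 64/Re = 64/1781 = 0.03593 (the turbulent correlation is not needed).
Darcy-Weisbach: ΔP = f(L/D)(ρV²/2) = 0.03593·(7.66/0.00831)·(879·2.683²/2) = 0.03593·921.8·3163 = 1.047e+05 Pa.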